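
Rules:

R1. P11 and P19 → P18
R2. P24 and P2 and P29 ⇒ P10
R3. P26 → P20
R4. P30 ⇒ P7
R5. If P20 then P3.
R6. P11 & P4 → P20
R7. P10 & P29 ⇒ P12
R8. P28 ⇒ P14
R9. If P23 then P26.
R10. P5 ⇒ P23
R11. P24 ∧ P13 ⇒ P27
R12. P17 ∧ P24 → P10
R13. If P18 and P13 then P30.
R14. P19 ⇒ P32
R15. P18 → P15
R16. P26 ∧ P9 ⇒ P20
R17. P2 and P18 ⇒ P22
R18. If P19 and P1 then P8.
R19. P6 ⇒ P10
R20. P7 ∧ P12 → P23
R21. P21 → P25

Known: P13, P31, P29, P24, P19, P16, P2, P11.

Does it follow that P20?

Yes

P18  (by R1: P11, P19)
P10  (by R2: P24, P2, P29)
P12  (by R7: P10, P29)
P30  (by R13: P18, P13)
P7  (by R4: P30)
P23  (by R20: P7, P12)
P26  (by R9: P23)
P20  (by R3: P26)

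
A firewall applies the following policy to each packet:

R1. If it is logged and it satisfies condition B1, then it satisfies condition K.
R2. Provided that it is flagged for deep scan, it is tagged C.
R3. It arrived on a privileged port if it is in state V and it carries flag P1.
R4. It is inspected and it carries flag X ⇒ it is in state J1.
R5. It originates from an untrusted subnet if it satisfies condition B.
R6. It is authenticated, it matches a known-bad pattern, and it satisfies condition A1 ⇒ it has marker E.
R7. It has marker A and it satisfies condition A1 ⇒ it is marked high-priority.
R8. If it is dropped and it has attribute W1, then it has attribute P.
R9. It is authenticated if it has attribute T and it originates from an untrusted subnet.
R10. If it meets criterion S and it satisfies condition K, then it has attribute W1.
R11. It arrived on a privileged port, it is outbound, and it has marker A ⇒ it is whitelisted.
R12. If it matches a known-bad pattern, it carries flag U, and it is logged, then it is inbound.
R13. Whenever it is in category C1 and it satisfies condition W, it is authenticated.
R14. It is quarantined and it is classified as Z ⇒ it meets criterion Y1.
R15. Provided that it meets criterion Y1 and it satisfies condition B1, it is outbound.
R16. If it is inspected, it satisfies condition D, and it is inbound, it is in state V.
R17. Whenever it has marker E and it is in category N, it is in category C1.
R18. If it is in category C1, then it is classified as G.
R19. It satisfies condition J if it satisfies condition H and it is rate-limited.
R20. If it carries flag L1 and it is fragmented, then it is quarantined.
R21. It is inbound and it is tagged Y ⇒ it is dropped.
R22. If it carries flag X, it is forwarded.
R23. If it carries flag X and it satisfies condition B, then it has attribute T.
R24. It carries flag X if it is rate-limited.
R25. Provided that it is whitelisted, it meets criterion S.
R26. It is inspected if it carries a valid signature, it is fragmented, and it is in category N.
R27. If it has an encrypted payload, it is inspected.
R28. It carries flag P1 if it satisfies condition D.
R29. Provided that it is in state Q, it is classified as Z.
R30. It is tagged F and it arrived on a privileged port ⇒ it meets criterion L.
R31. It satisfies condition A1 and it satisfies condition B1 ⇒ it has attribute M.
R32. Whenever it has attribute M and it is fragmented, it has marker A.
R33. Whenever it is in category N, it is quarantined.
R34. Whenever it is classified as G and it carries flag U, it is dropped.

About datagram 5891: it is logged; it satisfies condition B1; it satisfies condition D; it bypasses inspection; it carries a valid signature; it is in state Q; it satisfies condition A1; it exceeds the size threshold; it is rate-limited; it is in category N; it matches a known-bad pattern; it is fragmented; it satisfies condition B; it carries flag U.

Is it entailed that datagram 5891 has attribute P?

By R1 (it is logged, it satisfies condition B1): it satisfies condition K.
By R5 (it satisfies condition B): it originates from an untrusted subnet.
By R12 (it matches a known-bad pattern, it carries flag U, it is logged): it is inbound.
By R24 (it is rate-limited): it carries flag X.
By R26 (it carries a valid signature, it is fragmented, it is in category N): it is inspected.
By R28 (it satisfies condition D): it carries flag P1.
By R29 (it is in state Q): it is classified as Z.
By R31 (it satisfies condition A1, it satisfies condition B1): it has attribute M.
By R32 (it has attribute M, it is fragmented): it has marker A.
By R33 (it is in category N): it is quarantined.
By R14 (it is quarantined, it is classified as Z): it meets criterion Y1.
By R15 (it meets criterion Y1, it satisfies condition B1): it is outbound.
By R16 (it is inspected, it satisfies condition D, it is inbound): it is in state V.
By R23 (it carries flag X, it satisfies condition B): it has attribute T.
By R3 (it is in state V, it carries flag P1): it arrived on a privileged port.
By R9 (it has attribute T, it originates from an untrusted subnet): it is authenticated.
By R11 (it arrived on a privileged port, it is outbound, it has marker A): it is whitelisted.
By R25 (it is whitelisted): it meets criterion S.
By R6 (it is authenticated, it matches a known-bad pattern, it satisfies condition A1): it has marker E.
By R10 (it meets criterion S, it satisfies condition K): it has attribute W1.
By R17 (it has marker E, it is in category N): it is in category C1.
By R18 (it is in category C1): it is classified as G.
By R34 (it is classified as G, it carries flag U): it is dropped.
By R8 (it is dropped, it has attribute W1): it has attribute P.

Yes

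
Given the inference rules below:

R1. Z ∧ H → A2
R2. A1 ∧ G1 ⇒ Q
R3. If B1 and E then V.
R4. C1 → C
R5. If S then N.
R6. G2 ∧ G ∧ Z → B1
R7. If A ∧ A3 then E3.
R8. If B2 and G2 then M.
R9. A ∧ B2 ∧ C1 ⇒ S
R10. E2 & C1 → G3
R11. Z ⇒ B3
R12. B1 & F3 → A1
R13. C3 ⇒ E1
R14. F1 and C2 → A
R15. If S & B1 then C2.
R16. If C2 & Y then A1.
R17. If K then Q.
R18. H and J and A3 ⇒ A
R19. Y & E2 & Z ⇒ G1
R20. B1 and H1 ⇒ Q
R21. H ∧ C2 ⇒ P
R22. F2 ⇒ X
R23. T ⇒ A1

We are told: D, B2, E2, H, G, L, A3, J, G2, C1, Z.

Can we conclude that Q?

Forward chaining from the given facts derives: A2, C, B1, M, G3, B3, A, E3, S, C2, P, N.
Rules concluding Q: R2 needs A1; R17 needs K; R20 needs H1 — none of these are established.

No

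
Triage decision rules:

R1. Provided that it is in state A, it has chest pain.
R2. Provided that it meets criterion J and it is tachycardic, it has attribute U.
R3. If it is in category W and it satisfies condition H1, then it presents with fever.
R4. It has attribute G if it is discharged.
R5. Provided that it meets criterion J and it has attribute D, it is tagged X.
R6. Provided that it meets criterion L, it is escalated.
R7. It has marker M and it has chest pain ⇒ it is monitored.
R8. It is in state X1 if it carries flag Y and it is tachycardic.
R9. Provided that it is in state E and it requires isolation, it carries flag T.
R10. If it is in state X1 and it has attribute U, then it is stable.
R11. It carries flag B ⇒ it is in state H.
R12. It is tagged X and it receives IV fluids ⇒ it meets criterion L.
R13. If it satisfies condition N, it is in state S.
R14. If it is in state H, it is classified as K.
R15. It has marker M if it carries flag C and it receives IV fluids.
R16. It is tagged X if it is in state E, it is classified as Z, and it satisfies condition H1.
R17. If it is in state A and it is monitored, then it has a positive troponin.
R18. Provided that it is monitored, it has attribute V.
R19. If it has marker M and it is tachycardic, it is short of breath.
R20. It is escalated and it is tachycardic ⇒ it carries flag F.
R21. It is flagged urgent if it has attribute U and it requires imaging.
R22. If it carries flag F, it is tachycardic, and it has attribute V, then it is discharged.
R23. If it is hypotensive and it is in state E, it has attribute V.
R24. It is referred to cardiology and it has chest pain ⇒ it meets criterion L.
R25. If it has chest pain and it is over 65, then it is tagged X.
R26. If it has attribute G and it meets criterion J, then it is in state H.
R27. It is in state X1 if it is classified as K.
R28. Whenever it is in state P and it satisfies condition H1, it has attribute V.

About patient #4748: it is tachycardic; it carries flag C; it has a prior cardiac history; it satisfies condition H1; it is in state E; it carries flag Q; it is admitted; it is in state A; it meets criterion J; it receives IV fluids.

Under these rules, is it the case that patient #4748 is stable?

No

Forward chaining from the given facts derives: has chest pain, has attribute U, has marker M, is short of breath, is monitored, has a positive troponin, has attribute V.
The only rule concluding "it is stable" is R10, which needs "it is in state X1"; that is never established.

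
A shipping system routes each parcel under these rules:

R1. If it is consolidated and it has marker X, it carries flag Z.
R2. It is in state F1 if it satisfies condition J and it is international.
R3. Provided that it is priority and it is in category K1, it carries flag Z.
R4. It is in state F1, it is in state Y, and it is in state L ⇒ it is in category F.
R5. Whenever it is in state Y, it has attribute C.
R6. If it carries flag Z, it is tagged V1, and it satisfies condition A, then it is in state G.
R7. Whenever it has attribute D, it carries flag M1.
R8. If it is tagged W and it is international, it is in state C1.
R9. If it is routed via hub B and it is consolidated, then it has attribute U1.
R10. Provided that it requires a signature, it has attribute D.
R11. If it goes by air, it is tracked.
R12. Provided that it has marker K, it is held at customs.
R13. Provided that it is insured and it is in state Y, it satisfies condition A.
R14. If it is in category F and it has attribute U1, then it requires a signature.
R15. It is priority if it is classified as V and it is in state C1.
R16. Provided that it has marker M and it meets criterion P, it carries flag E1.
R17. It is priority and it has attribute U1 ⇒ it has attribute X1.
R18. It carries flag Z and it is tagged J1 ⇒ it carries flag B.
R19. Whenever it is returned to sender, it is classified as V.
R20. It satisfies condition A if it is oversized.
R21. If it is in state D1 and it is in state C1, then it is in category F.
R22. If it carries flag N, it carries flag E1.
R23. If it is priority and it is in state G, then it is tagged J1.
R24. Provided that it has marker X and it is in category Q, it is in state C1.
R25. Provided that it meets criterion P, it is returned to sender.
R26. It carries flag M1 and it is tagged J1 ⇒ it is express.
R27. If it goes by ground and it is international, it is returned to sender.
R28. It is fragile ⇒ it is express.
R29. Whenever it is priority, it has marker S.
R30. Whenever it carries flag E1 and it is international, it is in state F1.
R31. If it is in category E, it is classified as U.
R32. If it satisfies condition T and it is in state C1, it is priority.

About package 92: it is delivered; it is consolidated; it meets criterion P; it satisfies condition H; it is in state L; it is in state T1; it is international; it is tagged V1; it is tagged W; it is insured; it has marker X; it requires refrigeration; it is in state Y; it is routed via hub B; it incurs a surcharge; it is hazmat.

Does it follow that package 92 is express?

No

Forward chaining from the given facts derives: carries flag Z, has attribute C, is in state C1, has attribute U1, satisfies condition A, is returned to sender, is in state G, is classified as V, is priority, has attribute X1, is tagged J1, has marker S, carries flag B.
Rules concluding "it is express": R26 needs "it carries flag M1"; R28 needs "it is fragile" — none of these are established.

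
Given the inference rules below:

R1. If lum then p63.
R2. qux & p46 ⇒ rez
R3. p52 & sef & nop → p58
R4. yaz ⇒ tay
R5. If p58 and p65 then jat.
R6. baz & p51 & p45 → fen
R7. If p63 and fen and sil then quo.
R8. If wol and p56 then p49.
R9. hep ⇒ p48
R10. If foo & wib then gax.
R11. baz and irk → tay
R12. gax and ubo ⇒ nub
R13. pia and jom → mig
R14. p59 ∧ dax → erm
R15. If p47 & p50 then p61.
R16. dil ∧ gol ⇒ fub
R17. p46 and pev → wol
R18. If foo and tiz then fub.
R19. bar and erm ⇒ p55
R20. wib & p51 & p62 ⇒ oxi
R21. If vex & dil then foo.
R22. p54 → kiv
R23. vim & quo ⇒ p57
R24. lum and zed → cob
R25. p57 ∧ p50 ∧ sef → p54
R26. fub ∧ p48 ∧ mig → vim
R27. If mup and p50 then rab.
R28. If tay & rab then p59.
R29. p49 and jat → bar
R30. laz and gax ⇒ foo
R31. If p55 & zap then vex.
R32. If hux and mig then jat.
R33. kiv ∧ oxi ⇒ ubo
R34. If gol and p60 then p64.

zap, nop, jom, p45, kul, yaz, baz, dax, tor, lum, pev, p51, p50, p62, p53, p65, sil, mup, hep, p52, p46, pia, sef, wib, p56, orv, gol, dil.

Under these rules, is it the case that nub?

p63  (by R1: lum)
p58  (by R3: p52, sef, nop)
tay  (by R4: yaz)
jat  (by R5: p58, p65)
fen  (by R6: baz, p51, p45)
quo  (by R7: p63, fen, sil)
p48  (by R9: hep)
mig  (by R13: pia, jom)
fub  (by R16: dil, gol)
wol  (by R17: p46, pev)
oxi  (by R20: wib, p51, p62)
vim  (by R26: fub, p48, mig)
rab  (by R27: mup, p50)
p59  (by R28: tay, rab)
p49  (by R8: wol, p56)
erm  (by R14: p59, dax)
p57  (by R23: vim, quo)
p54  (by R25: p57, p50, sef)
bar  (by R29: p49, jat)
p55  (by R19: bar, erm)
kiv  (by R22: p54)
vex  (by R31: p55, zap)
ubo  (by R33: kiv, oxi)
foo  (by R21: vex, dil)
gax  (by R10: foo, wib)
nub  (by R12: gax, ubo)

Yes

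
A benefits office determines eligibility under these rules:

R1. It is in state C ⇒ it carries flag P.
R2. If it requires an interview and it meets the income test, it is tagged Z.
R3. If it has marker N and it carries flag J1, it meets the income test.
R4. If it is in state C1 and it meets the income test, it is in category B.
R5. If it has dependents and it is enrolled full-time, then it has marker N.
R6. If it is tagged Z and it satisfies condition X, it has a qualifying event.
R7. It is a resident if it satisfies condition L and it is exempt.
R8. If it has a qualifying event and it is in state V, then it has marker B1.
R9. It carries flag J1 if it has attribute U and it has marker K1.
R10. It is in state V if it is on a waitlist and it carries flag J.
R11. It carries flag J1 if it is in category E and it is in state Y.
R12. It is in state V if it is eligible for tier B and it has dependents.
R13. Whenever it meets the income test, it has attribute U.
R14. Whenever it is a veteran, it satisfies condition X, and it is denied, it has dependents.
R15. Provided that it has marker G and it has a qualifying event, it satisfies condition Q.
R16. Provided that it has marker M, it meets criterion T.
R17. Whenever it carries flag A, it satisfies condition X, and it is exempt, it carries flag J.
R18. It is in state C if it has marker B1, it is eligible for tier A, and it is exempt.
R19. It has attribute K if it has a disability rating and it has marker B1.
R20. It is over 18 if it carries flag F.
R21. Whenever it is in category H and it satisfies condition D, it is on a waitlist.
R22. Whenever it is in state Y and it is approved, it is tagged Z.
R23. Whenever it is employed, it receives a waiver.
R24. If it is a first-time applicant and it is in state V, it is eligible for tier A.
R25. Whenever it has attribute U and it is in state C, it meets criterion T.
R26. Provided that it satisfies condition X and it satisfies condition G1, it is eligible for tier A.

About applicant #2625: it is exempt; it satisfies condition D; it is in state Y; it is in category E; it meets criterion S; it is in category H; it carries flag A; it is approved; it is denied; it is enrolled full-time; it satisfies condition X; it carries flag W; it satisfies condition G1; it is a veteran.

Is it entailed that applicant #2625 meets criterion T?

By R11 (it is in category E, it is in state Y): it carries flag J1.
By R14 (it is a veteran, it satisfies condition X, it is denied): it has dependents.
By R17 (it carries flag A, it satisfies condition X, it is exempt): it carries flag J.
By R21 (it is in category H, it satisfies condition D): it is on a waitlist.
By R22 (it is in state Y, it is approved): it is tagged Z.
By R26 (it satisfies condition X, it satisfies condition G1): it is eligible for tier A.
By R5 (it has dependents, it is enrolled full-time): it has marker N.
By R6 (it is tagged Z, it satisfies condition X): it has a qualifying event.
By R10 (it is on a waitlist, it carries flag J): it is in state V.
By R3 (it has marker N, it carries flag J1): it meets the income test.
By R8 (it has a qualifying event, it is in state V): it has marker B1.
By R13 (it meets the income test): it has attribute U.
By R18 (it has marker B1, it is eligible for tier A, it is exempt): it is in state C.
By R25 (it has attribute U, it is in state C): it meets criterion T.

Yes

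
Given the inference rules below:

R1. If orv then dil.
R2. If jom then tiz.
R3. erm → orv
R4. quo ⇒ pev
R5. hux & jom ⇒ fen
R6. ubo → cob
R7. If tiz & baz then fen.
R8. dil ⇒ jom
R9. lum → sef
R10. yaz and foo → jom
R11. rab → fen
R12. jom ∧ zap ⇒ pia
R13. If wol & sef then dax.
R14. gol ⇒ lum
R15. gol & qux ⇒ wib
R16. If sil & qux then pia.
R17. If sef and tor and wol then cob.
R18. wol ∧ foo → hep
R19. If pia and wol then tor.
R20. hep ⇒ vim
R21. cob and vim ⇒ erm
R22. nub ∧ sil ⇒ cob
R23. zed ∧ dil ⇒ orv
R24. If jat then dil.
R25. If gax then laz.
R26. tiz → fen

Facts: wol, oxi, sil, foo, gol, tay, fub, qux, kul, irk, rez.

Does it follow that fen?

Yes

lum  (by R14: gol)
pia  (by R16: sil, qux)
hep  (by R18: wol, foo)
tor  (by R19: pia, wol)
vim  (by R20: hep)
sef  (by R9: lum)
cob  (by R17: sef, tor, wol)
erm  (by R21: cob, vim)
orv  (by R3: erm)
dil  (by R1: orv)
jom  (by R8: dil)
tiz  (by R2: jom)
fen  (by R26: tiz)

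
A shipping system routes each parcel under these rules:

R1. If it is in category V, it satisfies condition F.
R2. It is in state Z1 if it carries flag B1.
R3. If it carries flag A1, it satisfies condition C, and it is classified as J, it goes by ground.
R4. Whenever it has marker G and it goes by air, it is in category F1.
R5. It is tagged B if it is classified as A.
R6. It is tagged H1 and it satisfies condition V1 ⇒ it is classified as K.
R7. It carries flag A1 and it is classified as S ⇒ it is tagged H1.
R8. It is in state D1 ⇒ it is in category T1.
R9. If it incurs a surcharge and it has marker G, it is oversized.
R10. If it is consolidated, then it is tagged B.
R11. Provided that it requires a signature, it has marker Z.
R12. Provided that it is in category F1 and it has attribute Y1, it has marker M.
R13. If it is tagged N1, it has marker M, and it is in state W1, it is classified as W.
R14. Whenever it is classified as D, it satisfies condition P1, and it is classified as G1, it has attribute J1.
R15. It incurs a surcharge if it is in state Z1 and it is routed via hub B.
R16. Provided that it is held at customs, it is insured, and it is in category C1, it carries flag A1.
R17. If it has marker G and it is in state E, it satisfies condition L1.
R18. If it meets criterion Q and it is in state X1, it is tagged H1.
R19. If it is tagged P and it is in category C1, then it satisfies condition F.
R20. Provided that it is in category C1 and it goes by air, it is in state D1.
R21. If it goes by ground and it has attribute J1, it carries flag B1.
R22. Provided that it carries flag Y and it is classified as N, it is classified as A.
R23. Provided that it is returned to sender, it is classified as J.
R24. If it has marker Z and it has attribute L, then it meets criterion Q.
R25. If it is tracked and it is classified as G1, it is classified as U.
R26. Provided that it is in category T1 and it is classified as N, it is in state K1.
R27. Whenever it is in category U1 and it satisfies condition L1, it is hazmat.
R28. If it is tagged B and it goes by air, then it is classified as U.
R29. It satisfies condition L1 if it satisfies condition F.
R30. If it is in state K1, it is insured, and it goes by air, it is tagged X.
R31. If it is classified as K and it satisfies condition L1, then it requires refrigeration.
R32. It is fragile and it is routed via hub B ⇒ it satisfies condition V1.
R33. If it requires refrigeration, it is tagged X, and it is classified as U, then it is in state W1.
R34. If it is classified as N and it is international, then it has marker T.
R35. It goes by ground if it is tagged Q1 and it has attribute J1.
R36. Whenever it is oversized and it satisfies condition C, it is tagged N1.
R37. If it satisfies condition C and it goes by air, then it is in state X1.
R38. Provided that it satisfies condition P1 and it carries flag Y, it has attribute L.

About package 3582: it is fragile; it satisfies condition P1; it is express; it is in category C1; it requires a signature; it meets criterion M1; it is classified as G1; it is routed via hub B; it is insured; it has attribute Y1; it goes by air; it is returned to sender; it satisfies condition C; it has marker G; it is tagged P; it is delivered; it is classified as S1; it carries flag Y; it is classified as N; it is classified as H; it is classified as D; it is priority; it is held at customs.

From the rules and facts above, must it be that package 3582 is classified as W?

By R4 (it has marker G, it goes by air): it is in category F1.
By R11 (it requires a signature): it has marker Z.
By R12 (it is in category F1, it has attribute Y1): it has marker M.
By R14 (it is classified as D, it satisfies condition P1, it is classified as G1): it has attribute J1.
By R16 (it is held at customs, it is insured, it is in category C1): it carries flag A1.
By R19 (it is tagged P, it is in category C1): it satisfies condition F.
By R20 (it is in category C1, it goes by air): it is in state D1.
By R22 (it carries flag Y, it is classified as N): it is classified as A.
By R23 (it is returned to sender): it is classified as J.
By R29 (it satisfies condition F): it satisfies condition L1.
By R32 (it is fragile, it is routed via hub B): it satisfies condition V1.
By R37 (it satisfies condition C, it goes by air): it is in state X1.
By R38 (it satisfies condition P1, it carries flag Y): it has attribute L.
By R3 (it carries flag A1, it satisfies condition C, it is classified as J): it goes by ground.
By R5 (it is classified as A): it is tagged B.
By R8 (it is in state D1): it is in category T1.
By R21 (it goes by ground, it has attribute J1): it carries flag B1.
By R24 (it has marker Z, it has attribute L): it meets criterion Q.
By R26 (it is in category T1, it is classified as N): it is in state K1.
By R28 (it is tagged B, it goes by air): it is classified as U.
By R30 (it is in state K1, it is insured, it goes by air): it is tagged X.
By R2 (it carries flag B1): it is in state Z1.
By R15 (it is in state Z1, it is routed via hub B): it incurs a surcharge.
By R18 (it meets criterion Q, it is in state X1): it is tagged H1.
By R6 (it is tagged H1, it satisfies condition V1): it is classified as K.
By R9 (it incurs a surcharge, it has marker G): it is oversized.
By R31 (it is classified as K, it satisfies condition L1): it requires refrigeration.
By R33 (it requires refrigeration, it is tagged X, it is classified as U): it is in state W1.
By R36 (it is oversized, it satisfies condition C): it is tagged N1.
By R13 (it is tagged N1, it has marker M, it is in state W1): it is classified as W.

Yes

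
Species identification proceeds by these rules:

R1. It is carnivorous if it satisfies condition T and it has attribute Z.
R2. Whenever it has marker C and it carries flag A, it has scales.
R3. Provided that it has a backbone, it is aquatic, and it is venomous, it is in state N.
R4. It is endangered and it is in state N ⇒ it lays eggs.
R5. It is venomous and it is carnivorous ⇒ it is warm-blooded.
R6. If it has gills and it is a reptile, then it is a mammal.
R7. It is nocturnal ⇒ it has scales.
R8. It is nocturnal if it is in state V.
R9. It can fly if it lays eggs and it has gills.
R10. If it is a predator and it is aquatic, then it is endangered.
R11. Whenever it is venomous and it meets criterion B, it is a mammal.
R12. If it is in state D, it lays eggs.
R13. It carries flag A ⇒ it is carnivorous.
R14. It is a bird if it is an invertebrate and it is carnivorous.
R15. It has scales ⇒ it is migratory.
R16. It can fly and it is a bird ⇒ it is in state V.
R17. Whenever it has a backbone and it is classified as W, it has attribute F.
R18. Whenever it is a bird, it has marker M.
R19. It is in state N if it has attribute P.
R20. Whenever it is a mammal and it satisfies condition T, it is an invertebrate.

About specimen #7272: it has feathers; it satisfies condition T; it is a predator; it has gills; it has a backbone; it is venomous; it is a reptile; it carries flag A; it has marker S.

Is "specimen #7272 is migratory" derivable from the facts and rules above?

Forward chaining from the given facts derives: is a mammal, is carnivorous, is an invertebrate, is warm-blooded, is a bird, has marker M.
The only rule concluding "it is migratory" is R15, which needs "it has scales"; that is never established.

No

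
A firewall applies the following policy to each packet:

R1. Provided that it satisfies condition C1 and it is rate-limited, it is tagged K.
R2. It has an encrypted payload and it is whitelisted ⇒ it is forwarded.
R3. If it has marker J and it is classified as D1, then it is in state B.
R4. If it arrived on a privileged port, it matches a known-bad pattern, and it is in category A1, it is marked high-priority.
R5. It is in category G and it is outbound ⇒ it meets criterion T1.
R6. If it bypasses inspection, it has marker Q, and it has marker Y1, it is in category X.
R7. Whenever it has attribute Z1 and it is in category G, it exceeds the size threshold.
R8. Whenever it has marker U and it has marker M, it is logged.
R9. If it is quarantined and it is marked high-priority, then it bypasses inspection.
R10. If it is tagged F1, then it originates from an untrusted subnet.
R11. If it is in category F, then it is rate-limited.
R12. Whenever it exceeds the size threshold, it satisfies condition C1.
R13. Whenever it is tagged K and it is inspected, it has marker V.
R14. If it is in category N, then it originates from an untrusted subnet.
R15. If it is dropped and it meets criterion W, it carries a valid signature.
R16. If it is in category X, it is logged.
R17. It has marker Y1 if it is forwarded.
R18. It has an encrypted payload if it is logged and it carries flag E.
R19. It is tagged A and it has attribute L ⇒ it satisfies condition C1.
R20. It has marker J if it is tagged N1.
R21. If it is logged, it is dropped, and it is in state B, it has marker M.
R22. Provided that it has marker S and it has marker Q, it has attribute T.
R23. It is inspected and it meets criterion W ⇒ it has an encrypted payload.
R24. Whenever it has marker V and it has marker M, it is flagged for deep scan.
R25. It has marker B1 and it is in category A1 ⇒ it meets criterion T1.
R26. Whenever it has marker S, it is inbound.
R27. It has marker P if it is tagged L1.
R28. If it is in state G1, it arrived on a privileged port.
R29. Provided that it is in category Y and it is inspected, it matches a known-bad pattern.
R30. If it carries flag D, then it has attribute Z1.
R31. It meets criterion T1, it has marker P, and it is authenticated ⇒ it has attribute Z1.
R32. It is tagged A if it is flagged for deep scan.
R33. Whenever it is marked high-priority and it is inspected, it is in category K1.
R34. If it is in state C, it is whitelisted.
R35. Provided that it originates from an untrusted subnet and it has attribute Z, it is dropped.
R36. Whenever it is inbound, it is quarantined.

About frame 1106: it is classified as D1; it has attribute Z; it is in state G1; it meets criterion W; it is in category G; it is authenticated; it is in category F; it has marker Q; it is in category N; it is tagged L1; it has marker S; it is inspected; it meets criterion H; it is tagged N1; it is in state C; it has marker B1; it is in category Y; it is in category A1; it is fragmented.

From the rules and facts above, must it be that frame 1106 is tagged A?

Yes

By R11 (it is in category F): it is rate-limited.
By R14 (it is in category N): it originates from an untrusted subnet.
By R20 (it is tagged N1): it has marker J.
By R23 (it is inspected, it meets criterion W): it has an encrypted payload.
By R25 (it has marker B1, it is in category A1): it meets criterion T1.
By R26 (it has marker S): it is inbound.
By R27 (it is tagged L1): it has marker P.
By R28 (it is in state G1): it arrived on a privileged port.
By R29 (it is in category Y, it is inspected): it matches a known-bad pattern.
By R31 (it meets criterion T1, it has marker P, it is authenticated): it has attribute Z1.
By R34 (it is in state C): it is whitelisted.
By R35 (it originates from an untrusted subnet, it has attribute Z): it is dropped.
By R36 (it is inbound): it is quarantined.
By R2 (it has an encrypted payload, it is whitelisted): it is forwarded.
By R3 (it has marker J, it is classified as D1): it is in state B.
By R4 (it arrived on a privileged port, it matches a known-bad pattern, it is in category A1): it is marked high-priority.
By R7 (it has attribute Z1, it is in category G): it exceeds the size threshold.
By R9 (it is quarantined, it is marked high-priority): it bypasses inspection.
By R12 (it exceeds the size threshold): it satisfies condition C1.
By R17 (it is forwarded): it has marker Y1.
By R1 (it satisfies condition C1, it is rate-limited): it is tagged K.
By R6 (it bypasses inspection, it has marker Q, it has marker Y1): it is in category X.
By R13 (it is tagged K, it is inspected): it has marker V.
By R16 (it is in category X): it is logged.
By R21 (it is logged, it is dropped, it is in state B): it has marker M.
By R24 (it has marker V, it has marker M): it is flagged for deep scan.
By R32 (it is flagged for deep scan): it is tagged A.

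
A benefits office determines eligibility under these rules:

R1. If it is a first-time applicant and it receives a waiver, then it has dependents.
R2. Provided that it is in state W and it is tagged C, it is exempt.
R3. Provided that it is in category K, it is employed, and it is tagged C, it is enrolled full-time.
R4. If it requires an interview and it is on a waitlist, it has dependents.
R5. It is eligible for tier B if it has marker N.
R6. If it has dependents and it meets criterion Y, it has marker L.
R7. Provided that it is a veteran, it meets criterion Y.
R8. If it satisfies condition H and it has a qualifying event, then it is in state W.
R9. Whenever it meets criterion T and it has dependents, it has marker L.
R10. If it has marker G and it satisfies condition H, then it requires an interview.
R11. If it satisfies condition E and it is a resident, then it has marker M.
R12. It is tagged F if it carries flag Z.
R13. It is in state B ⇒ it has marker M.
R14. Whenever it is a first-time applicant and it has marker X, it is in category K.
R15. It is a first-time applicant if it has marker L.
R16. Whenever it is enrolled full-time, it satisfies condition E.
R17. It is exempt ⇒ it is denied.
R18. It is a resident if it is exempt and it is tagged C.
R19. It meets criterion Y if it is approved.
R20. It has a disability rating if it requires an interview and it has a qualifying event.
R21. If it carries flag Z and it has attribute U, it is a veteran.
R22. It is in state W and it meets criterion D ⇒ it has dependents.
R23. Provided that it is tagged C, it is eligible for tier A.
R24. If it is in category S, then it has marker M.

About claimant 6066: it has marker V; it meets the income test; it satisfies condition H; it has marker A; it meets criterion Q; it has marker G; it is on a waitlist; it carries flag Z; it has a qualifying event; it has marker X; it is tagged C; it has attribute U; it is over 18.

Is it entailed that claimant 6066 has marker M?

Forward chaining from the given facts derives: is in state W, requires an interview, is tagged F, has a disability rating, is a veteran, is eligible for tier A, is exempt, has dependents, meets criterion Y, is denied, is a resident, has marker L, is a first-time applicant, is in category K.
Rules concluding "it has marker M": R11 needs "it satisfies condition E"; R13 needs "it is in state B"; R24 needs "it is in category S" — none of these are established.

No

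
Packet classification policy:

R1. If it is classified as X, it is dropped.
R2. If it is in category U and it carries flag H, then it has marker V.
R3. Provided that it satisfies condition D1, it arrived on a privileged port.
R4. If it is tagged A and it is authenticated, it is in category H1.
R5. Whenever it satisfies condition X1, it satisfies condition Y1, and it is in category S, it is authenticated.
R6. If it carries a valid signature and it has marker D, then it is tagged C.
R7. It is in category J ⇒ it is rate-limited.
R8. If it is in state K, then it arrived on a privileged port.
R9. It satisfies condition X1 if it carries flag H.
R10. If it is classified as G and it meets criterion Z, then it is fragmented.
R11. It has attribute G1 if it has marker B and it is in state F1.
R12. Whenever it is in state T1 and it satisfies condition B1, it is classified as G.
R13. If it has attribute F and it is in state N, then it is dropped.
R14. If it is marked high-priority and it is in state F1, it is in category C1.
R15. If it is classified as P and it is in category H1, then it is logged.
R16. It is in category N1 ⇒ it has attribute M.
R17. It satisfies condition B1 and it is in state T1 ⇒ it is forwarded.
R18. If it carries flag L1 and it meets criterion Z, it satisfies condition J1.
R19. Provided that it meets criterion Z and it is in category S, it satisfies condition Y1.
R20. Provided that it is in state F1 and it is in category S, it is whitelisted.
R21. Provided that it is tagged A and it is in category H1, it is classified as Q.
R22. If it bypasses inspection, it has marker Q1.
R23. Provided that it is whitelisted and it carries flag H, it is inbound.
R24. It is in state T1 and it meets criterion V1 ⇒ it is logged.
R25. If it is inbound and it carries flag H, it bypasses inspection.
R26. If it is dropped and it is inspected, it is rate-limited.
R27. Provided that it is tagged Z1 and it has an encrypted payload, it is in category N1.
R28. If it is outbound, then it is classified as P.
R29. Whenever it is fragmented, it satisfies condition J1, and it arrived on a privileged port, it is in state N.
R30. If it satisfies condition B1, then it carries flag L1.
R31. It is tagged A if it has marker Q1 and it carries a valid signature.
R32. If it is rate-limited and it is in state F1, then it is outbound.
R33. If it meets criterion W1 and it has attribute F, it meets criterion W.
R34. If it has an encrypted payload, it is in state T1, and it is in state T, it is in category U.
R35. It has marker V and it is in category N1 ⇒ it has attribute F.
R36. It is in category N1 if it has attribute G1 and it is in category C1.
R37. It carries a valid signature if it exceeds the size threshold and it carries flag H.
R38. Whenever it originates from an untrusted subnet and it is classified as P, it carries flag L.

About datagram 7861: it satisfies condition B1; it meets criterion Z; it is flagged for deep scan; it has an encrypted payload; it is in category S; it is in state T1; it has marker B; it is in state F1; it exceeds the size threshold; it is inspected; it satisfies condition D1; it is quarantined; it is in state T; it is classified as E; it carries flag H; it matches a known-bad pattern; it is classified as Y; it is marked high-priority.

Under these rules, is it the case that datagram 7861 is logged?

By R3 (it satisfies condition D1): it arrived on a privileged port.
By R9 (it carries flag H): it satisfies condition X1.
By R11 (it has marker B, it is in state F1): it has attribute G1.
By R12 (it is in state T1, it satisfies condition B1): it is classified as G.
By R14 (it is marked high-priority, it is in state F1): it is in category C1.
By R19 (it meets criterion Z, it is in category S): it satisfies condition Y1.
By R20 (it is in state F1, it is in category S): it is whitelisted.
By R23 (it is whitelisted, it carries flag H): it is inbound.
By R25 (it is inbound, it carries flag H): it bypasses inspection.
By R30 (it satisfies condition B1): it carries flag L1.
By R34 (it has an encrypted payload, it is in state T1, it is in state T): it is in category U.
By R36 (it has attribute G1, it is in category C1): it is in category N1.
By R37 (it exceeds the size threshold, it carries flag H): it carries a valid signature.
By R2 (it is in category U, it carries flag H): it has marker V.
By R5 (it satisfies condition X1, it satisfies condition Y1, it is in category S): it is authenticated.
By R10 (it is classified as G, it meets criterion Z): it is fragmented.
By R18 (it carries flag L1, it meets criterion Z): it satisfies condition J1.
By R22 (it bypasses inspection): it has marker Q1.
By R29 (it is fragmented, it satisfies condition J1, it arrived on a privileged port): it is in state N.
By R31 (it has marker Q1, it carries a valid signature): it is tagged A.
By R35 (it has marker V, it is in category N1): it has attribute F.
By R4 (it is tagged A, it is authenticated): it is in category H1.
By R13 (it has attribute F, it is in state N): it is dropped.
By R26 (it is dropped, it is inspected): it is rate-limited.
By R32 (it is rate-limited, it is in state F1): it is outbound.
By R28 (it is outbound): it is classified as P.
By R15 (it is classified as P, it is in category H1): it is logged.

Yes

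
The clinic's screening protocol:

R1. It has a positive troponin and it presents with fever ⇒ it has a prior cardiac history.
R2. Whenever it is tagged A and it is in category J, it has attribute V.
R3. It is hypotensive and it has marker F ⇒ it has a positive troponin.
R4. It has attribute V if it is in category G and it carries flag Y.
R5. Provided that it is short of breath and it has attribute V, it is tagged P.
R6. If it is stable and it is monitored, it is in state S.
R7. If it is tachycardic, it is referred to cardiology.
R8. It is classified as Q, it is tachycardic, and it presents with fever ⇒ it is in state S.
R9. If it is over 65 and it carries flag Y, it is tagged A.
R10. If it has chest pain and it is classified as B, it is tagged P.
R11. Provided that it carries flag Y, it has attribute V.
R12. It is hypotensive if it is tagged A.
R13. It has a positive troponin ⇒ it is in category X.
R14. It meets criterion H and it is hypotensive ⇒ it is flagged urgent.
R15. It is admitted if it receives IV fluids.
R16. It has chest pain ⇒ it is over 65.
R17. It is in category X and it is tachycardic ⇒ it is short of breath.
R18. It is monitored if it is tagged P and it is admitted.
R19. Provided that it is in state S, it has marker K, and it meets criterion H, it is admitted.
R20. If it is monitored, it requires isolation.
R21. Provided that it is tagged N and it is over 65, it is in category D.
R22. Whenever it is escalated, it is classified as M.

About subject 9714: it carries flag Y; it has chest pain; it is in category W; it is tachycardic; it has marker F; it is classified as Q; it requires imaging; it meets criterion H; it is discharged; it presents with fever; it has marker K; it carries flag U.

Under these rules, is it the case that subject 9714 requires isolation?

Yes

By R8 (it is classified as Q, it is tachycardic, it presents with fever): it is in state S.
By R11 (it carries flag Y): it has attribute V.
By R16 (it has chest pain): it is over 65.
By R19 (it is in state S, it has marker K, it meets criterion H): it is admitted.
By R9 (it is over 65, it carries flag Y): it is tagged A.
By R12 (it is tagged A): it is hypotensive.
By R3 (it is hypotensive, it has marker F): it has a positive troponin.
By R13 (it has a positive troponin): it is in category X.
By R17 (it is in category X, it is tachycardic): it is short of breath.
By R5 (it is short of breath, it has attribute V): it is tagged P.
By R18 (it is tagged P, it is admitted): it is monitored.
By R20 (it is monitored): it requires isolation.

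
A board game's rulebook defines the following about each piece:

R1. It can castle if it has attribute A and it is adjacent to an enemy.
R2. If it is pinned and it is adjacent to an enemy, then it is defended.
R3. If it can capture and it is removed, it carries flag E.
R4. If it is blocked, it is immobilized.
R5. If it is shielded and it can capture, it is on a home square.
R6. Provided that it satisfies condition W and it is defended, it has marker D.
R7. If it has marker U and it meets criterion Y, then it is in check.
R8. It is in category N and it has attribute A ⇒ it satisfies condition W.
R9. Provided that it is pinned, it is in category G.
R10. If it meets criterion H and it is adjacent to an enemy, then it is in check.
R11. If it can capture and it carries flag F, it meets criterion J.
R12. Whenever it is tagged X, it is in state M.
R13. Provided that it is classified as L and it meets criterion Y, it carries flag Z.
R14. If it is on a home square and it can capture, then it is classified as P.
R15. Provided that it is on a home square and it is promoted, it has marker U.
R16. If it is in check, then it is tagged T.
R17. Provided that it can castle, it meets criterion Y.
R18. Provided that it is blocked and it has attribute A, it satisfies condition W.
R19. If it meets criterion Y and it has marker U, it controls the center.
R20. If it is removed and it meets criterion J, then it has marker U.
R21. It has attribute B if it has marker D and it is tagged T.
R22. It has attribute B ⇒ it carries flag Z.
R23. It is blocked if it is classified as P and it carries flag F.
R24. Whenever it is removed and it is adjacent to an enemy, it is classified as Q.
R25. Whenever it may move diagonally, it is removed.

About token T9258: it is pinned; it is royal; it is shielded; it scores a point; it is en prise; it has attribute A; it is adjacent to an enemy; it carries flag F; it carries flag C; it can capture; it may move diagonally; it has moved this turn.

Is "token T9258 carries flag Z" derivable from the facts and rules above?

Yes

By R1 (it has attribute A, it is adjacent to an enemy): it can castle.
By R2 (it is pinned, it is adjacent to an enemy): it is defended.
By R5 (it is shielded, it can capture): it is on a home square.
By R11 (it can capture, it carries flag F): it meets criterion J.
By R14 (it is on a home square, it can capture): it is classified as P.
By R17 (it can castle): it meets criterion Y.
By R23 (it is classified as P, it carries flag F): it is blocked.
By R25 (it may move diagonally): it is removed.
By R18 (it is blocked, it has attribute A): it satisfies condition W.
By R20 (it is removed, it meets criterion J): it has marker U.
By R6 (it satisfies condition W, it is defended): it has marker D.
By R7 (it has marker U, it meets criterion Y): it is in check.
By R16 (it is in check): it is tagged T.
By R21 (it has marker D, it is tagged T): it has attribute B.
By R22 (it has attribute B): it carries flag Z.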